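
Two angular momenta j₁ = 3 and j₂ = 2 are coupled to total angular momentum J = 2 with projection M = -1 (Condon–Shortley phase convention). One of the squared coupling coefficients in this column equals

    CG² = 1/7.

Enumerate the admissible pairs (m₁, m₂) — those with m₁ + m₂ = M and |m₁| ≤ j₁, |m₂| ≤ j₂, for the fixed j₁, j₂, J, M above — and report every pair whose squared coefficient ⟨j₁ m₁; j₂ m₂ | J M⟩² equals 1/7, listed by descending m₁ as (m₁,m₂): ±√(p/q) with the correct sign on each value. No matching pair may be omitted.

(-1,0): +√(1/7)

Admissible pairs with m₁+m₂ = M = -1: (-3,2), (-2,1), (-1,0), (0,-1), (1,-2)
  (m₁,m₂)=(1,-2): CG² = 3/14, CG = +√(3/14)
  (m₁,m₂)=(0,-1): CG² = 2/7, CG = −√(2/7)
  (m₁,m₂)=(-1,0): CG² = 1/7, CG = +√(1/7)   ← matches the target
  (m₁,m₂)=(-2,1): CG² = 0/1, CG = 0
  (m₁,m₂)=(-3,2): CG² = 5/14, CG = −√(5/14)
Pairs with CG² = 1/7: (-1,0): +√(1/7)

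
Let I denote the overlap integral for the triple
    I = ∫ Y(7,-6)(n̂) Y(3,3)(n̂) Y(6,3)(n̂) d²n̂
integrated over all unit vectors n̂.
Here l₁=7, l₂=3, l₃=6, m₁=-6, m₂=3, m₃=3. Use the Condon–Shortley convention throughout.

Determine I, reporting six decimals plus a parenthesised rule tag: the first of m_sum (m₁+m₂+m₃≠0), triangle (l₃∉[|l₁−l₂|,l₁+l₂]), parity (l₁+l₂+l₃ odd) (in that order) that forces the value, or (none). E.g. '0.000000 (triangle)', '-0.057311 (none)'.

Checks pass: Σm=0; 16 even; l₃=6∈[4,10].
(2·7+1)(2·3+1)(2·6+1) = 1365
Δ: 4! 10! 2! / 17! → 1/2042040
sum: t=1:−1/207360 t=2:+1/57600 t=3:−1/207360 = 1/129600
3j²(7 3 6; 0 0 0) = Δ·Π!·Σ² = 168/12155  (sign +1)
sum: t=4:+1/17418240 = 1/17418240
3j²(7 3 6; -6 3 3) = Δ·Π!·Σ² = 15/952  (sign -1)
combine: 4πI² = 1365·168/12155·15/952 = 945/3179
take √, sign -1: I = -0.15380332
No selection rule forces the value: the integral is nonzero (none).

-0.153803 (none)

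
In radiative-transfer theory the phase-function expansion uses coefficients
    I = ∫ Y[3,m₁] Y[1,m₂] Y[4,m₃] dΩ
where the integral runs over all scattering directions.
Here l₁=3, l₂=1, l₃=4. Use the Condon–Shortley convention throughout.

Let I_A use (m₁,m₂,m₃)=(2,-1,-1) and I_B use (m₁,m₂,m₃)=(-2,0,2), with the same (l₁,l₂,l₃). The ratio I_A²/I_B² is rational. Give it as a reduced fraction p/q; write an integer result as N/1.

Same 3,1,4: normalisation and zero-m 3j drop out of the ratio.
A: Δ: 0! 6! 2! / 9! → 1/252; sum: t=0:+1/240 = 1/240; 3j²(3 1 4; 2 -1 -1) = Δ·Π!·Σ² = 1/84  (sign -1)
B: Δ: 0! 6! 2! / 9! → 1/252; sum: t=0:+1/120 = 1/120; 3j²(3 1 4; -2 0 2) = Δ·Π!·Σ² = 1/21  (sign +1)
I_A²/I_B² = (1/84)/(1/21) = 1/4

1/4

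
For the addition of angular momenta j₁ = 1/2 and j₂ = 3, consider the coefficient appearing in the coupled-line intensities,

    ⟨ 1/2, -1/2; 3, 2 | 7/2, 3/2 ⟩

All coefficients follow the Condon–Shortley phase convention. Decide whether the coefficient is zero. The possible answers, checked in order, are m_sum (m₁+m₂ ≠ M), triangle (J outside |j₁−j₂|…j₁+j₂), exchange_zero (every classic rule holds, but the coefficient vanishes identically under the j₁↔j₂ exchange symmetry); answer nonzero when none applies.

nonzero

m-sum: m₁+m₂ = -1/2+2 = 3/2, M = 3/2  ✓
triangle: |j₁−j₂| = 5/2 ≤ J = 7/2 ≤ j₁+j₂ = 7/2  ✓
exchange: j₁≠j₂ or m₁≠m₂ — the exchange symmetry imposes no constraint here
value check: CG = +√(2/7) = +0.534522 ≠ 0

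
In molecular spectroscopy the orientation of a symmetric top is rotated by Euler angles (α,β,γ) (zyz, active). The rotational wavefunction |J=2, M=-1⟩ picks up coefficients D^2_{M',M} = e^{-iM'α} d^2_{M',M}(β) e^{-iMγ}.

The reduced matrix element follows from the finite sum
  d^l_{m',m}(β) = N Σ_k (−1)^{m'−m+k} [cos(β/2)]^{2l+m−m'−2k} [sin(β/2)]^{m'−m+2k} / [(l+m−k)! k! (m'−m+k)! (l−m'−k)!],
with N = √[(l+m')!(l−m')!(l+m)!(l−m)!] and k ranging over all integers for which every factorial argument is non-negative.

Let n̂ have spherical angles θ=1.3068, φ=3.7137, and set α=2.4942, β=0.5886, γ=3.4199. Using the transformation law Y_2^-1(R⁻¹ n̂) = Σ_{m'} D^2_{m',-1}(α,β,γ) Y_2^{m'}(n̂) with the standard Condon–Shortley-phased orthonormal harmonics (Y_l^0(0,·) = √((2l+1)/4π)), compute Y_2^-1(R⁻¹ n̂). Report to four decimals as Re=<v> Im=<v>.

Need the full column D^2_{m',-1} for m'=−2..2 at α=2.4942, β=0.5886, γ=3.4199.
cos(β/2)=0.957005, sin(β/2)=0.290070
d^2_{-2,-1}: single k=1 term ⇒ +0.508483;  D = -0.267647+0.432342i
d^2_{-1,-1}: k∈[0..1] ⇒ +0.838798 -0.231183 = +0.607615;  D = +0.566697-0.219205i
d^2_{0,-1}: k∈[0..1] ⇒ -0.622761 +0.057214 = -0.565548;  D = +0.543787+0.155372i
d^2_{1,-1}: k∈[0..1] ⇒ +0.231183 -0.007080 = +0.224103;  D = +0.134748+0.179068i
d^2_{2,-1}: single k=0 term ⇒ -0.046715;  D = -0.000107+0.046715i
Y_2^{m'}(θ=1.3068,φ=3.7137) and Σ D·Y over m':
  (-0.2676+0.4323i)·(+0.1489-0.3277i)  (+0.5667-0.2192i)·(-0.1636+0.1054i)  (+0.5438+0.1554i)·(-0.2510+0.0000i)  (+0.1347+0.1791i)·(+0.1636+0.1054i)  (-0.0001+0.0467i)·(+0.1489+0.3277i)
Y_2^-1(R⁻¹ n̂) = -0.116422+0.259104i

Re=-0.1164 Im=0.2591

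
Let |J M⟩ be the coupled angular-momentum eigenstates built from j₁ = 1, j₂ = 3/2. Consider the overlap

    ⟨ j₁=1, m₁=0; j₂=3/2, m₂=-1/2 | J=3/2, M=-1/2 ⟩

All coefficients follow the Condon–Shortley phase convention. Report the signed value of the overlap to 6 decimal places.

+0.258199  (= +√(1/15))

triangle: 1!×1!×2!/5! = 2/120
(j±m)!: 1!×1!×1!×2!×1!×2! = 4
prefactor² = (2J+1)×Δ×N² = 4/15
  k=0: +1/(0!×1!×1!×1!×0!×1!) = 1
  k=1: −1/(1!×0!×0!×0!×1!×2!) = -1/2
Σ = 1/2  ⇒  CG² = 4/15×(1/2)² = 1/15
CG = +√(1/15) = +0.258199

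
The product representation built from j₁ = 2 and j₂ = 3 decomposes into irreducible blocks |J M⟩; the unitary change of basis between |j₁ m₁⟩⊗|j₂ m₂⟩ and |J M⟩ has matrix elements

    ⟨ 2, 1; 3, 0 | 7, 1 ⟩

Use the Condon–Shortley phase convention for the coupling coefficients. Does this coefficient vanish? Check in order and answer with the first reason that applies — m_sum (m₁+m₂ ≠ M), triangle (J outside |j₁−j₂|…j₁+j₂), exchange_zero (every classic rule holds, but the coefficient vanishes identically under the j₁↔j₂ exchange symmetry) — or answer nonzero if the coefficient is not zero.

triangle

m-sum: m₁+m₂ = 1+0 = 1, M = 1  ✓
triangle: need |j₁−j₂| ≤ J ≤ j₁+j₂, i.e. J ∈ [1, 5]; J = 7 is outside ✗ ⇒ coefficient is 0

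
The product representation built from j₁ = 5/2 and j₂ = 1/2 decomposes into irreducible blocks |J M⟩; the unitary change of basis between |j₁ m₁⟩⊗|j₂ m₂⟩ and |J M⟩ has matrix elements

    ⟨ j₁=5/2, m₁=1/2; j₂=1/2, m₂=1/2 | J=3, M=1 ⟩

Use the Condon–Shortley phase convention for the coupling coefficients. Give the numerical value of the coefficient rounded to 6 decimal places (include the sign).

+√(2/3) ≈ +0.816497

triangle: 0!·5!·1!/7! = 120/5040
(j±m)!: 3!·2!·1!·0!·4!·2! = 576
prefactor² = (2J+1)·Δ·N² = 96
  k=0: +1/(0!·0!·2!·1!·3!·0!) = 1/12
Σ = 1/12  ⇒  CG² = 96·(1/12)² = 2/3
CG = +√(2/3) = +0.816497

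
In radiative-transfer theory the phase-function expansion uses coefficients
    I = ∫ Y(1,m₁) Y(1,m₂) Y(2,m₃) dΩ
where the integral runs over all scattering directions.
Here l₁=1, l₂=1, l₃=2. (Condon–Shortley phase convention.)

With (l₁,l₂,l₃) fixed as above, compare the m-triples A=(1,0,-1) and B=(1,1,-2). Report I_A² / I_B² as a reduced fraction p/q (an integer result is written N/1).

Shared (l₁,l₂,l₃)=(1,1,2): N and (l;000)² cancel in I_A²/I_B².
A: Δ = 0!·2!·2!/5! = 1/30; Racah Σ t=0..0: t=0:+1/2 = 1/2; ⇒ 3j(1 1 2; 1 0 -1)² = 1/10, sgn -1
B: Δ = 0!·2!·2!/5! = 1/30; Racah Σ t=0..0: t=0:+1/4 = 1/4; ⇒ 3j(1 1 2; 1 1 -2)² = 1/5, sgn +1
I_A²/I_B² = (1/10)/(1/5) = 1/2

1/2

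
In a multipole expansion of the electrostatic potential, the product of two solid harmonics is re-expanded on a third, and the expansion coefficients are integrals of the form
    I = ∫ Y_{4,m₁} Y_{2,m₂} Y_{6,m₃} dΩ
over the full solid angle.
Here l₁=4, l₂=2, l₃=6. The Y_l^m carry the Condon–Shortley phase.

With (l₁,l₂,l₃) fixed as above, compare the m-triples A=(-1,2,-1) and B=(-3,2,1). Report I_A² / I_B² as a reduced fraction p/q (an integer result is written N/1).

Same 4,2,6: normalisation and zero-m 3j drop out of the ratio.
A: Δ: 0! 8! 4! / 13! → 1/6435; sum: t=0:+1/17280 = 1/17280; 3j²(4 2 6; -1 2 -1) = Δ·Π!·Σ² = 7/1287  (sign -1)
B: Δ: 0! 8! 4! / 13! → 1/6435; sum: t=0:+1/120960 = 1/120960; 3j²(4 2 6; -3 2 1) = Δ·Π!·Σ² = 1/1287  (sign -1)
I_A²/I_B² = (7/1287)/(1/1287) = 7/1

7/1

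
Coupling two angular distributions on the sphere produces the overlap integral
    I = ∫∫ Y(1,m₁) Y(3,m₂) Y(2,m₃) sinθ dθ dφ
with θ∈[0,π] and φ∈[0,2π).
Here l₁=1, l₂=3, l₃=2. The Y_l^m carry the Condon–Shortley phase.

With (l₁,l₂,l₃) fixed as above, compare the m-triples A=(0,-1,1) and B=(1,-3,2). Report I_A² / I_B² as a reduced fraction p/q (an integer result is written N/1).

Shared (l₁,l₂,l₃)=(1,3,2): N and (l;000)² cancel in I_A²/I_B².
A: Δ = 2!·0!·4!/7! = 1/105; Racah Σ t=1..1: t=1:−1/6 = -1/6; ⇒ 3j(1 3 2; 0 -1 1)² = 8/105, sgn +1
B: Δ = 2!·0!·4!/7! = 1/105; Racah Σ t=0..0: t=0:+1/48 = 1/48; ⇒ 3j(1 3 2; 1 -3 2)² = 1/7, sgn +1
I_A²/I_B² = (8/105)/(1/7) = 8/15

8/15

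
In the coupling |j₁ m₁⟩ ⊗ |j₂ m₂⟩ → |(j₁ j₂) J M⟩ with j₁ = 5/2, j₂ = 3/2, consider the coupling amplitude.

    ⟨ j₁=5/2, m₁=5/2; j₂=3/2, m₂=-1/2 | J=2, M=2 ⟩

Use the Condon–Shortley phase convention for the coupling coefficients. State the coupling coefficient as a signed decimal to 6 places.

+0.690066

√[5·2!3!1!/7! · 5!0!1!2!4!0!] = √(480/7)
  +(−1)^0/∏(0,2,0,1,3,0)! = 1/12  (running 1/12)
⟨..|..⟩ = √(480/7)·(1/12) = +0.690066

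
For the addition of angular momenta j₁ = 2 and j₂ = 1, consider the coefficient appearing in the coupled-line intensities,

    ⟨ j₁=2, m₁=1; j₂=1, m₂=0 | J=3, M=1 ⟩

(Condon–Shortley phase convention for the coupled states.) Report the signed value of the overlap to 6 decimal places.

+0.730297

j₁+j₂−J=0  J+j₁−j₂=4  J−j₁+j₂=2  j₁+j₂+J+1=7
(j₁±m₁, j₂±m₂, J±M) = (3,1,1,1,4,2)
P² = 96/5
sum k=0..0:
  [0] +1/6 = 1/6
S = 1/6
C² = P²·S² = 8/15 ; C = +0.730297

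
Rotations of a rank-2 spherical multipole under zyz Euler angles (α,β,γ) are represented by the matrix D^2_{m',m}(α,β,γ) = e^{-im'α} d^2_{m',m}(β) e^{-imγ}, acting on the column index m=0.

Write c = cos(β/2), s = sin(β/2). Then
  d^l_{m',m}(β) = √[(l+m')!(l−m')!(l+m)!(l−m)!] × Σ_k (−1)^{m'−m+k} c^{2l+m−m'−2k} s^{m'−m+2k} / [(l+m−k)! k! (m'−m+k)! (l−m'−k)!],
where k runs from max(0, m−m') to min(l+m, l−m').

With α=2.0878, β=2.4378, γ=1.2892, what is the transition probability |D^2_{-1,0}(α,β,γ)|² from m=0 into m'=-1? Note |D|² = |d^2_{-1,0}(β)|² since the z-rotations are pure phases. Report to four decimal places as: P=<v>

First d^2_{-1,0}(β=2.4378), then the phase factors e^{-i(-1)α} and e^{-i(0)γ}:
With c≡cos(β/2)=0.344679 and s≡sin(β/2)=0.938721, N=[1·6·2·2]^{1/2}=4.898979
k: max(0,(0)−(-1))=1 … min(2+(0),2−(-1))=2
  k=1: (−1)^0·4.8990/(2)·0.3447^3·0.9387^1 = +0.094157
  k=2: (−1)^1·4.8990/(2)·0.3447^1·0.9387^3 = -0.698392
d^2_{-1,0}(2.4378) = +0.094157 -0.698392 = -0.604234
|D^2_{-1,0}|² = |d^2_{-1,0}(β)|² = (-0.604234)² = 0.365099 (the z-rotation phases have unit modulus)

P=0.3651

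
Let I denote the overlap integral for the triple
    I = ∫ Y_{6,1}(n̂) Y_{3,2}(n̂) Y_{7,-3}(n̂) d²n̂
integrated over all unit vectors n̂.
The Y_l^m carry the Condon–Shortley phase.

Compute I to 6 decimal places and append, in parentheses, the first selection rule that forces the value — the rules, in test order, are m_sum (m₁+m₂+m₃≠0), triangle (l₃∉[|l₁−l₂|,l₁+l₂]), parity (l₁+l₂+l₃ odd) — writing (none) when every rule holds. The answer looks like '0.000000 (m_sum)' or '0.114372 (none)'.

Checks pass: Σm=0; 16 even; l₃=7∈[3,9].
(2·6+1)(2·3+1)(2·7+1) = 1365
Δ: 2! 10! 4! / 17! → 1/2042040
sum: t=0:+1/207360 t=1:−1/57600 t=2:+1/207360 = -1/129600
3j²(6 3 7; 0 0 0) = Δ·Π!·Σ² = 168/12155  (sign +1)
sum: t=1:−1/414720 t=2:+1/362880 = 1/2903040
3j²(6 3 7; 1 2 -3) = Δ·Π!·Σ² = 25/68068  (sign +1)
combine: 4πI² = 1365·168/12155·25/68068 = 3150/454597
take √, sign +1: I = 0.02348211
No selection rule forces the value: the integral is nonzero (none).

0.023482 (none)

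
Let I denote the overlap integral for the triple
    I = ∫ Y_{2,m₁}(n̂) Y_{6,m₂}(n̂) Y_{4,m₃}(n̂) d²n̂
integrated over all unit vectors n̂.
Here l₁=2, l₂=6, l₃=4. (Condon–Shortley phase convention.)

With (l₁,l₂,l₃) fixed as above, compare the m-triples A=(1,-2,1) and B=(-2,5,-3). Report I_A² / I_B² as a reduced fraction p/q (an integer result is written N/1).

112/165

Same 2,6,4: normalisation and zero-m 3j drop out of the ratio.
A: Δ: 4! 0! 8! / 13! → 1/6435; sum: t=1:−1/4320 = -1/4320; 3j²(2 6 4; 1 -2 1) = Δ·Π!·Σ² = 224/6435  (sign +1)
B: Δ: 4! 0! 8! / 13! → 1/6435; sum: t=4:+1/120960 = 1/120960; 3j²(2 6 4; -2 5 -3) = Δ·Π!·Σ² = 2/39  (sign -1)
I_A²/I_B² = (224/6435)/(2/39) = 112/165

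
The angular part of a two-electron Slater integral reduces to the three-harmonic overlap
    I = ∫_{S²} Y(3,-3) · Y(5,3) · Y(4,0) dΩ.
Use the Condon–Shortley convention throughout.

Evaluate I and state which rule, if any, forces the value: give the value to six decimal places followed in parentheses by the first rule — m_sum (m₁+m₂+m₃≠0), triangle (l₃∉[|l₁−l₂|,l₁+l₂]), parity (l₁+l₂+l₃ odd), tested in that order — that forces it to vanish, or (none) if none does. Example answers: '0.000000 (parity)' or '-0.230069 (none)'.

Checks pass: Σm=0; 12 even; l₃=4∈[2,8].
(2·3+1)(2·5+1)(2·4+1) = 693
Δ: 4! 2! 6! / 13! → 1/180180
sum: t=1:−1/576 t=2:+1/144 t=3:−1/576 = 1/288
3j²(3 5 4; 0 0 0) = Δ·Π!·Σ² = 20/1001  (sign +1)
sum: t=4:+1/2304 = 1/2304
3j²(3 5 4; -3 3 0) = Δ·Π!·Σ² = 5/143  (sign +1)
combine: 4πI² = 693·20/1001·5/143 = 900/1859
take √, sign +1: I = 0.19628026
No selection rule forces the value: the integral is nonzero (none).

0.196280 (none)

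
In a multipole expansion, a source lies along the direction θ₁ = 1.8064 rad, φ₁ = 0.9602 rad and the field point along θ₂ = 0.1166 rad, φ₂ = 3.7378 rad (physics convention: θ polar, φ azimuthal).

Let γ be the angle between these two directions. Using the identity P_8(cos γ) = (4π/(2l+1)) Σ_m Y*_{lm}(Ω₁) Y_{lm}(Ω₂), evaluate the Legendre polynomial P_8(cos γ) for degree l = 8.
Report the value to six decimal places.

Expand P_8 via completeness: Σ_{m} conj(Y_{8,m}) at Ω₁ times Y_{8,m} at Ω₂ —
  m=-8: (0.070660, 0.405835) × (0.000000, 0.000000) = (-0.000000, 0.000000)  (running Σ = (-0.000000, 0.000000))
  m=-7: (-0.358188, -0.167847) × (0.000000, -0.000001) = (-0.000000, 0.000000)  (running Σ = (-0.000000, 0.000000))
  m=-6: (-0.050377, 0.028977) × (-0.000012, 0.000005) = (0.000000, -0.000001)  (running Σ = (0.000000, -0.000000))
  m=-5: (0.031871, -0.358734) × (0.000200, 0.000032) = (0.000018, -0.000071)  (running Σ = (0.000018, -0.000071))
  m=-4: (0.051787, 0.043550) × (-0.001739, -0.001642) = (-0.000019, -0.000161)  (running Σ = (-0.000000, -0.000232))
  m=-3: (0.307716, -0.082186) × (0.004517, 0.020409) = (0.003067, 0.005909)  (running Σ = (0.003067, 0.005677))
  m=-2: (-0.041441, 0.113667) × (0.047847, -0.120359) = (0.011698, 0.010426)  (running Σ = (0.014765, 0.016103))
  m=-1: (0.169359, 0.242009) × (-0.420658, 0.285452) = (-0.140324, -0.053459)  (running Σ = (-0.125559, -0.037356))
  m=0: (-0.136007, -0.000000) × (0.895270, 0.000000) = (-0.121763, -0.000000)  (running Σ = (-0.247322, -0.037356))
  m=1: (-0.169359, 0.242009) × (0.420658, 0.285452) = (-0.140324, 0.053459)  (running Σ = (-0.387646, 0.016103))
  m=2: (-0.041441, -0.113667) × (0.047847, 0.120359) = (0.011698, -0.010426)  (running Σ = (-0.375948, 0.005677))
  m=3: (-0.307716, -0.082186) × (-0.004517, 0.020409) = (0.003067, -0.005909)  (running Σ = (-0.372880, -0.000232))
  m=4: (0.051787, -0.043550) × (-0.001739, 0.001642) = (-0.000019, 0.000161)  (running Σ = (-0.372899, -0.000071))
  m=5: (-0.031871, -0.358734) × (-0.000200, 0.000032) = (0.000018, 0.000071)  (running Σ = (-0.372881, -0.000000))
  m=6: (-0.050377, -0.028977) × (-0.000012, -0.000005) = (0.000000, 0.000001)  (running Σ = (-0.372880, 0.000000))
  m=7: (0.358188, -0.167847) × (-0.000000, -0.000001) = (-0.000000, -0.000000)  (running Σ = (-0.372881, 0.000000))
  m=8: (0.070660, -0.405835) × (0.000000, -0.000000) = (-0.000000, -0.000000)  (running Σ = (-0.372881, -0.000000))
Total Σ_m = (-0.372881, -0.000000). Multiply by 0.739198: (-0.275633, -0.000000). P_8(cos γ) = -0.275633

-0.275633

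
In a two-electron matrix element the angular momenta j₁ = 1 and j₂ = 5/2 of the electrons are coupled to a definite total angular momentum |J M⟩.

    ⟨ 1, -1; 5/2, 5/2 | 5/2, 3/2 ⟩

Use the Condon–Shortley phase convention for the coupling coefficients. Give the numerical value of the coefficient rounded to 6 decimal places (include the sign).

√[6·1!1!4!/7! · 0!2!5!0!4!1!] = √(1152/7)
  +(−1)^1/∏(1,0,1,4,0,0)! = -1/24  (running -1/24)
⟨..|..⟩ = √(1152/7)·(-1/24) = -0.534522

−√(2/7) = -0.534522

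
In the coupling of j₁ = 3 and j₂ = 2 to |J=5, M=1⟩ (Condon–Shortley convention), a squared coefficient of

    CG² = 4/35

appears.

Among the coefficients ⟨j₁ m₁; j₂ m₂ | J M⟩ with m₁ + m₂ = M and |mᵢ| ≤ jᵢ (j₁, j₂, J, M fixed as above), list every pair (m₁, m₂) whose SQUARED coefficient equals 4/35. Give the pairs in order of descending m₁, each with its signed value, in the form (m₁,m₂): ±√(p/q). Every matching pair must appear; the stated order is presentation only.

(2,-1): +√(4/35)

Admissible pairs with m₁+m₂ = M = 1: (-1,2), (0,1), (1,0), (2,-1), (3,-2)
  (m₁,m₂)=(3,-2): CG² = 1/210, CG = +√(1/210)
  (m₁,m₂)=(2,-1): CG² = 4/35, CG = +√(4/35)   ← matches the target
  (m₁,m₂)=(1,0): CG² = 3/7, CG = +√(3/7)
  (m₁,m₂)=(0,1): CG² = 8/21, CG = +√(8/21)
  (m₁,m₂)=(-1,2): CG² = 1/14, CG = +√(1/14)
Pairs with CG² = 4/35: (2,-1): +√(4/35)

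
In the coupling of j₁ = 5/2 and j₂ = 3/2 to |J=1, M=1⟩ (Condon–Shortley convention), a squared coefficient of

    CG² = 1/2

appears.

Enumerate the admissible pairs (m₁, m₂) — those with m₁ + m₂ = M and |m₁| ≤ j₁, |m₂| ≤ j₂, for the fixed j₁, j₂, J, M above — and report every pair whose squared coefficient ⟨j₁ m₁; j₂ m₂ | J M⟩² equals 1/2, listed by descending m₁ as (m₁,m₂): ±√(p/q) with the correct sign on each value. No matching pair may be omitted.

Admissible pairs with m₁+m₂ = M = 1: (-1/2,3/2), (1/2,1/2), (3/2,-1/2), (5/2,-3/2)
  (m₁,m₂)=(5/2,-3/2): CG² = 1/2, CG = +√(1/2)   ← matches the target
  (m₁,m₂)=(3/2,-1/2): CG² = 3/10, CG = −√(3/10)
  (m₁,m₂)=(1/2,1/2): CG² = 3/20, CG = +√(3/20)
  (m₁,m₂)=(-1/2,3/2): CG² = 1/20, CG = −√(1/20)
Pairs with CG² = 1/2: (5/2,-3/2): +√(1/2)

(5/2,-3/2): +√(1/2)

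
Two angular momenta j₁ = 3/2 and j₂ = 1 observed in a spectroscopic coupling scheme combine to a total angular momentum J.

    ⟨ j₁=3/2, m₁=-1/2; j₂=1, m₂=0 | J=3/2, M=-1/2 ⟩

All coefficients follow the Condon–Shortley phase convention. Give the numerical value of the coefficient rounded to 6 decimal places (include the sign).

-0.258199

√[4·1!2!1!/5! · 1!2!1!1!1!2!] = √(4/15)
  +(−1)^0/∏(0,1,2,1,0,0)! = 1/2  (running 1/2)
  +(−1)^1/∏(1,0,1,0,1,1)! = -1  (running -1/2)
⟨..|..⟩ = √(4/15)·(-1/2) = -0.258199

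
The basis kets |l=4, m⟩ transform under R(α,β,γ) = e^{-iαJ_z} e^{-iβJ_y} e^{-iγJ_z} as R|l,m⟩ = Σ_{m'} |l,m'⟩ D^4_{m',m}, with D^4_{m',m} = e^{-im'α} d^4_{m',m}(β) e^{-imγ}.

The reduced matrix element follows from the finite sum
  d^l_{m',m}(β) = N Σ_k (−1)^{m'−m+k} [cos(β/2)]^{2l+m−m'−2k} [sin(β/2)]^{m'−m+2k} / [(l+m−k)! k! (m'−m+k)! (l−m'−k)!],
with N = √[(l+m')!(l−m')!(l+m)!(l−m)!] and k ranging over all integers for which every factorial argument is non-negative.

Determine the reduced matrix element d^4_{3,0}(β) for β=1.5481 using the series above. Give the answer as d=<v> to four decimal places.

d^4_{3,0}(β=1.5481) via the finite sum:
With c≡cos(β/2)=0.715085 and s≡sin(β/2)=0.699037, N=[5040·1·24·24]^{1/2}=1703.830978
k: max(0,(0)−(3))=0 … min(4+(0),4−(3))=1
  k=0: (−1)^3·1703.8310/(144)·0.7151^5·0.6990^3 = -0.755708
  k=1: (−1)^4·1703.8310/(144)·0.7151^3·0.6990^5 = +0.722169
d^4_{3,0}(1.5481) = -0.755708 +0.722169 = -0.033540

d=-0.0335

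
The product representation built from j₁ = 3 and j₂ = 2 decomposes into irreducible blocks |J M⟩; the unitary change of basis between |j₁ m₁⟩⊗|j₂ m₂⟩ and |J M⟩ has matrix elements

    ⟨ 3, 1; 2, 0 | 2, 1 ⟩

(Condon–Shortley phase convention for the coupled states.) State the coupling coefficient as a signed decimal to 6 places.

−√(1/7) = -0.377964

triangle: 3!·3!·1!/8! = 36/40320
(j±m)!: 4!·2!·2!·2!·3!·1! = 1152
prefactor² = (2J+1)·Δ·N² = 36/7
  k=1: −1/(1!·2!·1!·1!·2!·0!) = -1/4
  k=2: +1/(2!·1!·0!·0!·3!·1!) = 1/12
Σ = -1/6  ⇒  CG² = 36/7·(-1/6)² = 1/7
CG = −√(1/7) = -0.377964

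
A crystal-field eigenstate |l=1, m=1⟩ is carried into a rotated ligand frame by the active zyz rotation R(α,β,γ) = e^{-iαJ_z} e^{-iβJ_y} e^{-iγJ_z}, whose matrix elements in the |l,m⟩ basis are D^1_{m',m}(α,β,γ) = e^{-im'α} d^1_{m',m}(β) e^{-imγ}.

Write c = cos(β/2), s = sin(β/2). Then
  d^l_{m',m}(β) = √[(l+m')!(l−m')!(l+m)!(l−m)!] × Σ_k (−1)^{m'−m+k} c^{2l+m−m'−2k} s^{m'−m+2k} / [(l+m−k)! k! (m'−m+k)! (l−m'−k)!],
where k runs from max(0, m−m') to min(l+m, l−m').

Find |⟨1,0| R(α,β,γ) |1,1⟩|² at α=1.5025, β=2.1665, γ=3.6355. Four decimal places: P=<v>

P=0.3426

Split into d^1_{0,1}(β=2.1665) × two z-phases.
With c≡cos(β/2)=0.468460 and s≡sin(β/2)=0.883485, N=[1·1·2·1]^{1/2}=1.414214
k∈{1} keeps every argument non-negative
  k=1: (−1)^0·1.4142/(1)·0.4685^1·0.8835^1 = +0.585310
d^1_{0,1}(2.1665) = +0.585310
|D^1_{0,1}|² = |d^1_{0,1}(β)|² = (+0.585310)² = 0.342588 (the z-rotation phases have unit modulus)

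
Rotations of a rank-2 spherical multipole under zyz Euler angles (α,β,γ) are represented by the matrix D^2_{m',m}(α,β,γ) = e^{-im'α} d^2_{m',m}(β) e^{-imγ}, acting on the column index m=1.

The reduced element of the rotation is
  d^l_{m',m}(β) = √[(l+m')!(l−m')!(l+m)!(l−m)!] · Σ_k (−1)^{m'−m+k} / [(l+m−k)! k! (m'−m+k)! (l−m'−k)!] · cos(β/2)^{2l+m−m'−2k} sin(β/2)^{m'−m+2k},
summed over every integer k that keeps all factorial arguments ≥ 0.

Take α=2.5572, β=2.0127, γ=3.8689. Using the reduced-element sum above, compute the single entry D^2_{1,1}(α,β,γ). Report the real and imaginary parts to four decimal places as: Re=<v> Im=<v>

Split into d^2_{1,1}(β=2.0127) × two z-phases.
With c≡cos(β/2)=0.534948 and s≡sin(β/2)=0.844885, N=[6·1·6·1]^{1/2}=6.000000
Admissible k: 0..1 (factorial args all ≥0)
  k=0: (−1)^0·6.0000/(6)·0.5349^4·0.8449^0 = +0.081893
  k=1: (−1)^1·6.0000/(2)·0.5349^2·0.8449^2 = -0.612830
d^2_{1,1}(2.0127) = +0.081893 -0.612830 = -0.530937
D = (-0.834047-0.551693i)·(-0.530937)·(-0.746967+0.664861i) = -0.525524+0.075621i

Re=-0.5255 Im=0.0756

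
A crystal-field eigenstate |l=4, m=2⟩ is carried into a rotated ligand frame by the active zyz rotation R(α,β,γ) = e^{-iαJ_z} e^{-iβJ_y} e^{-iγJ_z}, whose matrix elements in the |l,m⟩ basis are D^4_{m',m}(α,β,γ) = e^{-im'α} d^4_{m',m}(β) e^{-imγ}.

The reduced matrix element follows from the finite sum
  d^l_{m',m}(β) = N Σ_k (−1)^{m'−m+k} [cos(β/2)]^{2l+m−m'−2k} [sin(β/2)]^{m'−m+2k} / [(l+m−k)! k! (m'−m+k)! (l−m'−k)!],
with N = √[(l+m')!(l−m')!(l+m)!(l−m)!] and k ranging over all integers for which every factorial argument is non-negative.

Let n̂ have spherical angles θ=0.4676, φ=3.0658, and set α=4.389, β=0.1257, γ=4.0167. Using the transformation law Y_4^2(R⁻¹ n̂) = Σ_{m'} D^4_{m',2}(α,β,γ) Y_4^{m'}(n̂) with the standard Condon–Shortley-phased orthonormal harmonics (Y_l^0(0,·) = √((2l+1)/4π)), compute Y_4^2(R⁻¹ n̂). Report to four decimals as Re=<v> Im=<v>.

Re=0.0563 Im=0.2925

Need the full column D^4_{m',2} for m'=−4..4 at α=4.3890, β=0.1257, γ=4.0167.
cos(β/2)=0.998026, sin(β/2)=0.062809
d^4_{-4,2}: single k=6 term ⇒ +0.000000;  D = -0.000000-0.000000i
d^4_{-3,2}: k∈[5..6] ⇒ +0.000011 -0.000000 = +0.000011;  D = +0.000004-0.000010i
d^4_{-2,2}: k∈[4..6] ⇒ +0.000232 -0.000001 +0.000000 = +0.000231;  D = +0.000170+0.000156i
d^4_{-1,2}: k∈[3..5] ⇒ +0.003470 -0.000021 +0.000000 = +0.003449;  D = -0.003022+0.001662i
d^4_{0,2}: k∈[2..4] ⇒ +0.036984 -0.000391 +0.000001 = +0.036594;  D = -0.006530-0.036006i
d^4_{1,2}: k∈[1..3] ⇒ +0.262813 -0.005204 +0.000014 = +0.257623;  D = +0.254957+0.036962i
d^4_{2,2}: k∈[0..2] ⇒ +0.984313 -0.046781 +0.000232 = +0.937764;  D = -0.422491+0.837199i
d^4_{3,2}: k∈[0..1] ⇒ -0.231780 +0.002754 = -0.229026;  D = +0.161077+0.162810i
d^4_{4,2}: single k=0 term ⇒ +0.020629;  D = +0.018515-0.009096i
Y_4^{m'}(θ=0.4676,φ=3.0658) and Σ D·Y over m':
  (-0.0000-0.0000i)·(+0.0174+0.0055i)  (+0.0000-0.0000i)·(-0.0997-0.0231i)  (+0.0002+0.0002i)·(+0.3076+0.0470i)  (-0.0030+0.0017i)·(-0.4893-0.0372i)  (-0.0065-0.0360i)·(+0.1394+0.0000i)  (+0.2550+0.0370i)·(+0.4893-0.0372i)  (-0.4225+0.8372i)·(+0.3076-0.0470i)  (+0.1611+0.1628i)·(+0.0997-0.0231i)  (+0.0185-0.0091i)·(+0.0174-0.0055i)
Y_4^2(R⁻¹ n̂) = +0.056269+0.292546i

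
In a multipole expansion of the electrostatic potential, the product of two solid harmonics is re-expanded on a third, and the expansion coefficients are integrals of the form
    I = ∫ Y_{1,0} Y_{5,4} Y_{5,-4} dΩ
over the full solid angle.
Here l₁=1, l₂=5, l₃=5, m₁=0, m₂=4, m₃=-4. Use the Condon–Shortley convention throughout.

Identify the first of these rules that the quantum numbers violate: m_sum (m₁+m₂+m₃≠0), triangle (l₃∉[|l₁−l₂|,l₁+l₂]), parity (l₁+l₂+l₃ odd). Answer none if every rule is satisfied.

azimuthal sum: 0 + 4 − 4 = 0  ✓
4 ≤ 5 ≤ 6 (triangle on l)  ✓
L = 1 + 5 + 5 = 11 (odd)  ✗

parity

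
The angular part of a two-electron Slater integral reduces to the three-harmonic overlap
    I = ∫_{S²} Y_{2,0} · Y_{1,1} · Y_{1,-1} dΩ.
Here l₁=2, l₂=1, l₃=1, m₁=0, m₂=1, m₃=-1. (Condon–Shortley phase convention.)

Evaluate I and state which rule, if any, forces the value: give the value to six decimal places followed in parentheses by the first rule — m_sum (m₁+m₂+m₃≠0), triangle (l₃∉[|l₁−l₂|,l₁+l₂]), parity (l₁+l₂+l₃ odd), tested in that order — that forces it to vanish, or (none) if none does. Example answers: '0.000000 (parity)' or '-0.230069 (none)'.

m-sum 0 ✓  L=4 even ✓  1≤1≤3 ✓
Π(2lᵢ+1) = 5×3×3 = 45
triangle coeff Δ(2,1,1) = 1/30
Σ_t [1,1]: t=1:−1/1 = -1/1
(3j)²=2/15 [(2 1 1; 0 0 0)], sign=+1
Σ_t [2,2]: t=2:+1/4 = 1/4
(3j)²=1/30 [(2 1 1; 0 1 -1)], sign=+1
⇒ 4πI² = 1/5
I = (+1)√(1/5/(4π)) = 0.12615663
No selection rule forces the value: the integral is nonzero (none).

0.126157 (none)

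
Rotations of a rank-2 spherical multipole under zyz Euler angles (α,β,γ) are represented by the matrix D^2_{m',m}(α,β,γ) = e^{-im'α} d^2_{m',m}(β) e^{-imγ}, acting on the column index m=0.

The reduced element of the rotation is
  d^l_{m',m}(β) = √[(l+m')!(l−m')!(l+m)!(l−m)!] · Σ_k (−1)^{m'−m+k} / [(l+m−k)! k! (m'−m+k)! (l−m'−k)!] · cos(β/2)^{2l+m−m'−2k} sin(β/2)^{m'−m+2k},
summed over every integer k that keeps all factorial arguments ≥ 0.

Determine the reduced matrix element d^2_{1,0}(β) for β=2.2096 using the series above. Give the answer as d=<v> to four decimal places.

d=0.5862

d^2_{1,0}(β=2.2096) via the finite sum:
With c≡cos(β/2)=0.449313 and s≡sin(β/2)=0.893374, N=[6·1·2·2]^{1/2}=4.898979
The bounds max(0,m−m')=0 and min(l+m,l−m')=1 give 2 terms
  k=0: (−1)^1·4.8990/(2)·0.4493^3·0.8934^1 = -0.198498
  k=1: (−1)^2·4.8990/(2)·0.4493^1·0.8934^3 = +0.784739
d^2_{1,0}(2.2096) = -0.198498 +0.784739 = +0.586241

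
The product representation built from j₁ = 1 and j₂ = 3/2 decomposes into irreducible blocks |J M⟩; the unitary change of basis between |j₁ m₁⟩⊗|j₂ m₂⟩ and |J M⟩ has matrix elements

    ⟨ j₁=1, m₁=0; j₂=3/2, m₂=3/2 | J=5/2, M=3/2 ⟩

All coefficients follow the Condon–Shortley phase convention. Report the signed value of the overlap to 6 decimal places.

triangle: 0!×2!×3!/6! = 12/720
(j±m)!: 1!×1!×3!×0!×4!×1! = 144
prefactor² = (2J+1)×Δ×N² = 72/5
  k=0: +1/(0!×0!×1!×3!×1!×0!) = 1/6
Σ = 1/6  ⇒  CG² = 72/5×(1/6)² = 2/5
CG = +√(2/5) = +0.632456

+0.632456  (= +√(2/5))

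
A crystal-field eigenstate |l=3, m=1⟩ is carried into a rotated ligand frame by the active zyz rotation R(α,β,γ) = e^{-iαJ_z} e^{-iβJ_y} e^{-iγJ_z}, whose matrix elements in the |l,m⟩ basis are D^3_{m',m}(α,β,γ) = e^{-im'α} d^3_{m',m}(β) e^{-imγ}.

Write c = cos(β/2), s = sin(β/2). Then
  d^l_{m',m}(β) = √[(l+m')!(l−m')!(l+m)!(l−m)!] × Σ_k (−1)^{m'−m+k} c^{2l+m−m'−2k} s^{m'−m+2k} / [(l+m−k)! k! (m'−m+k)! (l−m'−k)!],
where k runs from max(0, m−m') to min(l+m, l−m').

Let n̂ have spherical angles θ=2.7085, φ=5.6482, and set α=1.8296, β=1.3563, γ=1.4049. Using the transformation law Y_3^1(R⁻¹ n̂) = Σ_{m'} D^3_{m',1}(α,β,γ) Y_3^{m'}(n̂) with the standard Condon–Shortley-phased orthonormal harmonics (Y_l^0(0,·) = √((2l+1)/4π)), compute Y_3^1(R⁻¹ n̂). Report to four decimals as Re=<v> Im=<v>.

Re=0.0127 Im=0.0865

Need the full column D^3_{m',1} for m'=−3..3 at α=1.8296, β=1.3563, γ=1.4049.
cos(β/2)=0.778735, sin(β/2)=0.627353
d^3_{-3,1}: single k=4 term ⇒ +0.363809;  D = -0.213892-0.294291i
d^3_{-2,1}: k∈[3..4] ⇒ +0.737455 -0.239305 = +0.498150;  D = -0.314589+0.386248i
d^3_{-1,1}: k∈[2..4] ⇒ +0.868428 -0.751481 +0.060964 = +0.177911;  D = +0.162106+0.073308i
d^3_{0,1}: k∈[1..3] ⇒ +0.622373 -1.211762 +0.262145 = -0.327244;  D = -0.054040+0.322751i
d^3_{1,1}: k∈[0..2] ⇒ +0.223017 -1.157904 +0.563611 = -0.371277;  D = +0.369675-0.034445i
d^3_{2,1}: k∈[0..1] ⇒ -0.568146 +0.737455 = +0.169309;  D = +0.058328+0.158945i
d^3_{3,1}: single k=0 term ⇒ +0.560568;  D = +0.459303-0.321368i
Y_3^{m'}(θ=2.7085,φ=5.6482) and Σ D·Y over m':
  (-0.2139-0.2943i)·(-0.0101+0.0291i)  (-0.3146+0.3862i)·(-0.0484-0.1560i)  (+0.1621+0.0733i)·(+0.3406+0.2510i)  (-0.0540+0.3228i)·(-0.3791+0.0000i)  (+0.3697-0.0344i)·(-0.3406+0.2510i)  (+0.0583+0.1589i)·(-0.0484+0.1560i)  (+0.4593-0.3214i)·(+0.0101+0.0291i)
Y_3^1(R⁻¹ n̂) = +0.012657+0.086462i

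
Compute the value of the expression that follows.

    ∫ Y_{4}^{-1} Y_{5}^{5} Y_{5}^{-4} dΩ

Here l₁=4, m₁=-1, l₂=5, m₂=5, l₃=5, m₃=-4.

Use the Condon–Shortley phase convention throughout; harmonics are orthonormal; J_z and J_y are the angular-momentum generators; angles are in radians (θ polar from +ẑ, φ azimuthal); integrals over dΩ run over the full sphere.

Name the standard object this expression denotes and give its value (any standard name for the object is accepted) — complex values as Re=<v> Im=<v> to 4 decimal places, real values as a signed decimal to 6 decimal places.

Gaunt coefficient, +0.184127

This is a Gaunt coefficient — the integral of a triple product of spherical harmonics over the sphere.
m-sum 0 ✓  L=14 even ✓  1≤5≤9 ✓
Π(2lᵢ+1) = 9×11×11 = 1089
triangle coeff Δ(4,5,5) = 1/3153150
Σ_t [0,4]: t=0:+1/69120 t=1:−1/1728 t=2:+1/576 t=3:−1/1728 t=4:+1/69120 = 7/11520
(3j)²=2/143 [(4 5 5; 0 0 0)], sign=-1
Σ_t [4,4]: t=4:+1/103680 = 1/103680
(3j)²=4/143 [(4 5 5; -1 5 -4)], sign=-1
⇒ 4πI² = 72/169
I = (+1)√(72/169/(4π)) = 0.18412721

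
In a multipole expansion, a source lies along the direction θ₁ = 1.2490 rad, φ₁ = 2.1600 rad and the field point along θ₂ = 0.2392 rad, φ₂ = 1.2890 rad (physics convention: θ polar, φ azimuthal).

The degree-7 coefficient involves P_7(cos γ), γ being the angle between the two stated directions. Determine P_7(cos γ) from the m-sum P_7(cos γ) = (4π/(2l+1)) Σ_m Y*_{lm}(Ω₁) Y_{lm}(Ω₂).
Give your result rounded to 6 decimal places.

Addition theorem: P_7(cos γ) = (4π/15) Σ_m Y*_{lm}(Ω₁) Y_{lm}(Ω₂), m = −7…7:
  m=-7: (-0.287718+0.191796i) × (-0.000019-0.000008i) = +0.000007-0.000001i  (running Σ = +0.000007-0.000001i)
  m=-6: (+0.398349+0.165436i) × (+0.000038-0.000319i) = +0.000068-0.000121i  (running Σ = +0.000075-0.000122i)
  m=-5: (-0.016456-0.083068i) × (+0.003047-0.000497i) = -0.000091-0.000245i  (running Σ = -0.000016-0.000367i)
  m=-4: (+0.226069-0.225789i) × (+0.008939+0.018810i) = +0.006268+0.002234i  (running Σ = +0.006252+0.001867i)
  m=-3: (-0.201107-0.040100i) × (-0.074974+0.066478i) = +0.017744-0.010363i  (running Σ = +0.023995-0.008496i)
  m=-2: (-0.092432-0.223348i) × (-0.278210-0.175819i) = -0.013553+0.078389i  (running Σ = +0.010442+0.069893i)
  m=-1: (-0.134029+0.200522i) × (+0.177465-0.613004i) = +0.099135+0.117746i  (running Σ = +0.109577+0.187639i)
  m=0: (-0.215873-0.000000i) × (+0.376210+0.000000i) = -0.081214-0.000000i  (running Σ = +0.028364+0.187639i)
  m=1: (+0.134029+0.200522i) × (-0.177465-0.613004i) = +0.099135-0.117746i  (running Σ = +0.127499+0.069893i)
  m=2: (-0.092432+0.223348i) × (-0.278210+0.175819i) = -0.013553-0.078389i  (running Σ = +0.113945-0.008496i)
  m=3: (+0.201107-0.040100i) × (+0.074974+0.066478i) = +0.017744+0.010363i  (running Σ = +0.131689+0.001867i)
  m=4: (+0.226069+0.225789i) × (+0.008939-0.018810i) = +0.006268-0.002234i  (running Σ = +0.137957-0.000367i)
  m=5: (+0.016456-0.083068i) × (-0.003047-0.000497i) = -0.000091+0.000245i  (running Σ = +0.137865-0.000122i)
  m=6: (+0.398349-0.165436i) × (+0.000038+0.000319i) = +0.000068+0.000121i  (running Σ = +0.137934-0.000001i)
  m=7: (+0.287718+0.191796i) × (+0.000019-0.000008i) = +0.000007+0.000001i  (running Σ = +0.137941-0.000000i)
Σ over m = +0.137941-0.000000i; ×(4π/15) → +0.115561-0.000000i. Real part: 0.115561

0.115561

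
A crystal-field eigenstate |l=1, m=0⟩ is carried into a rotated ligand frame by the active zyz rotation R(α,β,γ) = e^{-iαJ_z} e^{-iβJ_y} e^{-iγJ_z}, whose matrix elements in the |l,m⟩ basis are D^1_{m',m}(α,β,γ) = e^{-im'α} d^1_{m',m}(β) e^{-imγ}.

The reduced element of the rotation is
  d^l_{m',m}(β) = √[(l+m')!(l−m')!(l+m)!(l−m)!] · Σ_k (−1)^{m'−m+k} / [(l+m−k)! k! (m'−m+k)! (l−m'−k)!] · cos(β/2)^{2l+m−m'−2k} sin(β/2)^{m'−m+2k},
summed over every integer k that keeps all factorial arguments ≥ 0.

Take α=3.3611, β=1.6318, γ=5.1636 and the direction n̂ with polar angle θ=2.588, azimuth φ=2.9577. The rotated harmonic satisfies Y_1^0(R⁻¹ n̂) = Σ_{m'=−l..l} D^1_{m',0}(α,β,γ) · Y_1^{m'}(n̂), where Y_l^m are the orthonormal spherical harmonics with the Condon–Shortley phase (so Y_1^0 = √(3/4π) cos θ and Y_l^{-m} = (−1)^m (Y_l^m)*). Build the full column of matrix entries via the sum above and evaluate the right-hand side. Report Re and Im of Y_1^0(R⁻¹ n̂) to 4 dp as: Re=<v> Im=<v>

Re=0.2612 Im=0.0000

Need the full column D^1_{m',0} for m'=−1..1 at α=3.3611, β=1.6318, γ=5.1636.
cos(β/2)=0.685213, sin(β/2)=0.728343
d^1_{-1,0}: single k=1 term ⇒ +0.705791;  D = -0.688856-0.153685i
d^1_{0,0}: k∈[0..1] ⇒ +0.469517 -0.530483 = -0.060966;  D = -0.060966+0.000000i
d^1_{1,0}: single k=0 term ⇒ -0.705791;  D = +0.688856-0.153685i
Y_1^{m'}(θ=2.588,φ=2.9577) and Σ D·Y over m':
  (-0.6889-0.1537i)·(-0.1786-0.0332i)  (-0.0610+0.0000i)·(-0.4156+0.0000i)  (+0.6889-0.1537i)·(+0.1786-0.0332i)
Y_1^0(R⁻¹ n̂) = +0.261161+0.000000i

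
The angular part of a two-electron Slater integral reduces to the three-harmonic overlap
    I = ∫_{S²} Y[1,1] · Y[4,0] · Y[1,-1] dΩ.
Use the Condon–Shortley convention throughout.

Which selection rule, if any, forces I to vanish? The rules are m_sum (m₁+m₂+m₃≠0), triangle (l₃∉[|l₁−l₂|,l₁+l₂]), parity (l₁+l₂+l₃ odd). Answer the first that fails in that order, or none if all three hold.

triangle

Σmᵢ = 0  ✓
l₃∈[|l₁−l₂|,l₁+l₂]=[3,5] required, l₃=1 fails  ✗
Σlᵢ = 6 ⇒ even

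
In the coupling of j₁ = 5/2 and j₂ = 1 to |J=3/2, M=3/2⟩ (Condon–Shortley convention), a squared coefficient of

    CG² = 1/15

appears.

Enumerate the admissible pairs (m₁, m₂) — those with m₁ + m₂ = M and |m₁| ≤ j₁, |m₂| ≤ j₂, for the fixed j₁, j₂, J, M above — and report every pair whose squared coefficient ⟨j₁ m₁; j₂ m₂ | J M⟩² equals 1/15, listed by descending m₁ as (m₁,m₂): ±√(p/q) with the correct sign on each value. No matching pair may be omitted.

Admissible pairs with m₁+m₂ = M = 3/2: (1/2,1), (3/2,0), (5/2,-1)
  (m₁,m₂)=(5/2,-1): CG² = 2/3, CG = +√(2/3)
  (m₁,m₂)=(3/2,0): CG² = 4/15, CG = −√(4/15)
  (m₁,m₂)=(1/2,1): CG² = 1/15, CG = +√(1/15)   ← matches the target
Pairs with CG² = 1/15: (1/2,1): +√(1/15)

(1/2,1): +√(1/15)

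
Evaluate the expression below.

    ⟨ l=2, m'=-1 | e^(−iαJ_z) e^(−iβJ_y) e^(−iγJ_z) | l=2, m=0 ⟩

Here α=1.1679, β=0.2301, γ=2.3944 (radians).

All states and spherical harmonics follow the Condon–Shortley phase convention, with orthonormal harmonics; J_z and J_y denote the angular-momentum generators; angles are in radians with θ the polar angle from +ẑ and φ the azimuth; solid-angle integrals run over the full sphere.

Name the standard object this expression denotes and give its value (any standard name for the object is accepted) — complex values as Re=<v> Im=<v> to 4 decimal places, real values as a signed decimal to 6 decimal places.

Wigner D-matrix element, Re=0.1066 Im=0.2502

This is a Wigner D-matrix element — the rotation-matrix element ⟨l m'| R(α,β,γ) |l m⟩ in the angular-momentum basis.
Split into d^2_{-1,0}(β=0.2301) × two z-phases.
Half-angle: c=0.993389, s=0.114796. N=√(1·6·2·2)=4.898979
k∈{1,2} keeps every argument non-negative
  k=1: (−1)^0·4.8990/(2)·0.9934^3·0.1148^1 = +0.275652
  k=2: (−1)^1·4.8990/(2)·0.9934^1·0.1148^3 = -0.003681
d^2_{-1,0}(0.2301) = +0.275652 -0.003681 = +0.271971
Attach z-rotation phases: D = e^{-i(-1)(1.1679)}·(+0.271971)·e^{-i(0)(2.3944)} = +0.106636+0.250194i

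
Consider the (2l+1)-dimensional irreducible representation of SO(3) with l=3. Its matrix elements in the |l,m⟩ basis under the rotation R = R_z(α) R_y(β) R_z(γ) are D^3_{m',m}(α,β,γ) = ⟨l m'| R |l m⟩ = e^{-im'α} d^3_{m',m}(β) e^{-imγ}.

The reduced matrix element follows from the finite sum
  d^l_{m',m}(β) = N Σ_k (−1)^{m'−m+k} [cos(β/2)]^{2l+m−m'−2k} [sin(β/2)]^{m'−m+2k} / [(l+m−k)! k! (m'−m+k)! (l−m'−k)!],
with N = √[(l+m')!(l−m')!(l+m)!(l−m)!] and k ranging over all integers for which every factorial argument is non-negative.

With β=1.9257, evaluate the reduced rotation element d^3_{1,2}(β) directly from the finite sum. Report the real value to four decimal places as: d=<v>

d=-0.4940

d^3_{1,2}(β=1.9257) via the finite sum:
Half-angle: c=0.571183, s=0.820823. N=√(24·2·120·1)=75.894664
The bounds max(0,m−m')=1 and min(l+m,l−m')=2 give 2 terms
  k=1: (−1)^0·75.8947/(24)·0.5712^5·0.8208^1 = +0.157807
  k=2: (−1)^1·75.8947/(12)·0.5712^3·0.8208^3 = -0.651784
d^3_{1,2}(1.9257) = +0.157807 -0.651784 = -0.493978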